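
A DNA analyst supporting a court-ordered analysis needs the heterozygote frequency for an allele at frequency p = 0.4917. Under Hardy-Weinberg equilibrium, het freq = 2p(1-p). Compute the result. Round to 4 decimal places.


Hardy-Weinberg heterozygote frequency:
q = 1 - p = 1 - 0.4917 = 0.5083
2pq = 2 * 0.4917 * 0.5083 = 0.4999

0.4999


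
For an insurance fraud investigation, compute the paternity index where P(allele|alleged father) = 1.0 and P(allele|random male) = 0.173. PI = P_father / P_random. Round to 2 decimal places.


Paternity Index calculation:
PI = P(allele|father) / P(allele|random)
PI = 1.0 / 0.173
PI = 5.78

5.78


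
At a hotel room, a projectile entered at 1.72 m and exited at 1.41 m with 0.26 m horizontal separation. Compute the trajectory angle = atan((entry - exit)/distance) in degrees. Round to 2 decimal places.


Bullet trajectory angle:
Height difference = 1.72 - 1.41 = 0.31 m
angle = atan(0.31 / 0.26)
angle = atan(1.192308)
angle = 50.01 degrees

50.01


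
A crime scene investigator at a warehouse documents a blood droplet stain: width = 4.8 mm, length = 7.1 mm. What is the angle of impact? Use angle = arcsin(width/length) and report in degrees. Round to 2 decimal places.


Blood spatter impact angle calculation:
width / length = 4.8 / 7.1 = 0.676056
angle = arcsin(0.676056)
angle = 42.54 degrees

42.54


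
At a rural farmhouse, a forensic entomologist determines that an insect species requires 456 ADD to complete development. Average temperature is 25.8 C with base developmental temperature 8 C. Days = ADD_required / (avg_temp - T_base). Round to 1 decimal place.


Insect development time:
Effective temperature = avg_temp - T_base = 25.8 - 8 = 17.8 C
Days = ADD / effective_temp = 456 / 17.8 = 25.6 days

25.6


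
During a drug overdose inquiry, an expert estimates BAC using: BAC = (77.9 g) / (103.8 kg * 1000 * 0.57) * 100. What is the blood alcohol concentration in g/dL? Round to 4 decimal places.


Applying the Widmark formula:
BAC = (dose_g / (body_wt * 1000 * r)) * 100
Denominator = 103.8 * 1000 * 0.57 = 59166
BAC = (77.9 / 59166) * 100
BAC = 0.1317 g/dL

0.1317


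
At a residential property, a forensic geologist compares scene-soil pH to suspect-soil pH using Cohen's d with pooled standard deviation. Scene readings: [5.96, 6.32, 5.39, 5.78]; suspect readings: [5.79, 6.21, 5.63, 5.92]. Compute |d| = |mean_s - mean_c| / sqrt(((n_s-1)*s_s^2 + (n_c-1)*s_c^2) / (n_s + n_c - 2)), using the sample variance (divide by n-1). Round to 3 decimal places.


Pooled-variance Cohen's d for soil pH comparison:
Scene mean = 23.45 / 4 = 5.8625
Suspect mean = 23.55 / 4 = 5.8875
Scene sample variance s_s^2 = 0.149625
Suspect sample variance s_c^2 = 0.060292
Pooled variance = ((n_s-1)*s_s^2 + (n_c-1)*s_c^2) / (n_s + n_c - 2) = 0.104958
Pooled SD = sqrt(0.104958) = 0.323972
Mean difference = -0.025
|d| = |-0.025| / 0.323972 = 0.077

0.077


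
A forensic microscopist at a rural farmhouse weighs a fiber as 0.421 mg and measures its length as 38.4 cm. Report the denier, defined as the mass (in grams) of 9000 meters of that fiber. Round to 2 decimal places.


Denier calculation:
Mass in grams = 0.421 mg / 1000 = 0.000421 g
Length in meters = 38.4 cm / 100 = 0.384 m
Linear density = mass / length = 0.000421 / 0.384 = 0.00109635 g/m
Denier = (g/m) * 9000 = 0.00109635 * 9000 = 9.87

9.87


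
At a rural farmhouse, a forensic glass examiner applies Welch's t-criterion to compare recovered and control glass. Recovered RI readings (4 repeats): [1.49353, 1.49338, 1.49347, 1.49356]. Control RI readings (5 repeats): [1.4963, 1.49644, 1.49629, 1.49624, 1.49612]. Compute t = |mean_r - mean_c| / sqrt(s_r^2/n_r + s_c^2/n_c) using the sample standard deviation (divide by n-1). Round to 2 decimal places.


Welch's t-criterion for glass RI comparison:
Recovered mean = sum / n_r = 5.97394 / 4 = 1.493485
Control mean = sum / n_c = 7.48139 / 5 = 1.496278
Recovered sample variance s_r^2 = 6.3e-09
Control sample variance s_c^2 = 1.332e-08
Welch SE (unpooled) = sqrt(s_r^2/n_r + s_c^2/n_c) = sqrt(1.575e-09 + 2.664e-09) = sqrt(4.239e-09) = 6.51076e-05
|mean_r - mean_c| = 0.002793
t = 0.002793 / 6.51076e-05 = 42.90

42.90


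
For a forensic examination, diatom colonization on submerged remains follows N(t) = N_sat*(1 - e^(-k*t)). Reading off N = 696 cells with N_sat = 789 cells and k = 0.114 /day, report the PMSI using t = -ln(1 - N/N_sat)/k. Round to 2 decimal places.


PMSI from diatom colonization curve:
N / N_sat = 696 / 789 = 0.882129
1 - N/N_sat = 0.117871
ln(1 - N/N_sat) = -2.138164
t = -ln(1 - N/N_sat) / k = -(-2.138164) / 0.114 = 18.76 days

18.76


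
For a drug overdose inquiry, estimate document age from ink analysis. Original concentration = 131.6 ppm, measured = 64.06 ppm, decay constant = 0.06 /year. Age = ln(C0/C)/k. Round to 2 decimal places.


Document age estimation:
C0/C = 131.6 / 64.06 = 2.054324
ln(C0/C) = 0.719947
t = 0.719947 / 0.06 = 12.00 years

12.00


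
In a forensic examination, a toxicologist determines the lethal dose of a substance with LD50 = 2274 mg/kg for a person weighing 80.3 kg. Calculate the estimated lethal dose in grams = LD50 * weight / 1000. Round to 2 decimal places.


Lethal dose calculation:
Lethal dose = LD50 * body_weight / 1000
= 2274 * 80.3 / 1000
= 182602.2 / 1000
= 182.60 g

182.60


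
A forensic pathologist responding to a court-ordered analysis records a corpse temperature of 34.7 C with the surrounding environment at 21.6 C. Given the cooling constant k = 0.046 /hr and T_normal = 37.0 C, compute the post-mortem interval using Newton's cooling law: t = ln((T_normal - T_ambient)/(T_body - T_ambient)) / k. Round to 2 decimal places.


Using Newton's law of cooling:
t = ln((T_normal - T_ambient) / (T_body - T_ambient)) / k
T_normal - T_ambient = 15.4
T_body - T_ambient = 13.1
Ratio = 1.175573
ln(ratio) = 0.161756
t = 0.161756 / 0.046 = 3.52 hours

3.52


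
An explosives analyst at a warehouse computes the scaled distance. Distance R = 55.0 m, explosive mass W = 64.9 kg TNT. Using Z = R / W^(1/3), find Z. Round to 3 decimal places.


Scaled distance calculation:
W^(1/3) = 64.9^(1/3) = 4.018663
Z = R / W^(1/3) = 55.0 / 4.018663
Z = 13.686 m/kg^(1/3)

13.686


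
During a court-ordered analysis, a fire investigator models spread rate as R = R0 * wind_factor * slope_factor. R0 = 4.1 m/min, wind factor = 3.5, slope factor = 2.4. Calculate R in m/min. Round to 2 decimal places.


Fire spread rate calculation:
R = R0 * wind_factor * slope_factor
= 4.1 * 3.5 * 2.4
= 14.35 * 2.4
= 34.44 m/min

34.44


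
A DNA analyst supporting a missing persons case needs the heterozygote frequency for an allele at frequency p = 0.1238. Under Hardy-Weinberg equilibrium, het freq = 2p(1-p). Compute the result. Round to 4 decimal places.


Hardy-Weinberg heterozygote frequency:
q = 1 - p = 1 - 0.1238 = 0.8762
2pq = 2 * 0.1238 * 0.8762 = 0.2169

0.2169


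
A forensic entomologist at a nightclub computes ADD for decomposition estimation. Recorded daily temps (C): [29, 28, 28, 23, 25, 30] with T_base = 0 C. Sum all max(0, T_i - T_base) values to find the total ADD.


Computing ADD day by day:
Day 1: max(0, 29 - 0) = 29
Day 2: max(0, 28 - 0) = 28
Day 3: max(0, 28 - 0) = 28
Day 4: max(0, 23 - 0) = 23
Day 5: max(0, 25 - 0) = 25
Day 6: max(0, 30 - 0) = 30
Total ADD = 163

163


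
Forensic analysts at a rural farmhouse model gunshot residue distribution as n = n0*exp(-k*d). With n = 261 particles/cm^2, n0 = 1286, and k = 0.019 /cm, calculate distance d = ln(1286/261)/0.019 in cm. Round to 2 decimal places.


GSR distance calculation:
n0/n = 1286 / 261 = 4.927203
ln(n0/n) = 1.594771
d = 1.594771 / 0.019 = 83.94 cm

83.94


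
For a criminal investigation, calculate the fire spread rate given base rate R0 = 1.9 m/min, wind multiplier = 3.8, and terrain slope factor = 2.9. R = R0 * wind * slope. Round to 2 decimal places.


Fire spread rate calculation:
R = R0 * wind_factor * slope_factor
= 1.9 * 3.8 * 2.9
= 7.22 * 2.9
= 20.94 m/min

20.94


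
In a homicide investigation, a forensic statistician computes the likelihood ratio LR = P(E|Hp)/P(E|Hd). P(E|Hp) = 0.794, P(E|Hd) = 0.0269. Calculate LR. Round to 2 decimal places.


Likelihood ratio calculation:
LR = P(E|Hp) / P(E|Hd)
LR = 0.794 / 0.0269
LR = 29.52

29.52


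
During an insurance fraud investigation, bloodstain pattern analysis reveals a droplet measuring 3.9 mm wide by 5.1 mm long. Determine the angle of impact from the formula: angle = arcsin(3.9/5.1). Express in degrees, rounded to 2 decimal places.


Blood spatter impact angle calculation:
width / length = 3.9 / 5.1 = 0.764706
angle = arcsin(0.764706)
angle = 49.88 degrees

49.88


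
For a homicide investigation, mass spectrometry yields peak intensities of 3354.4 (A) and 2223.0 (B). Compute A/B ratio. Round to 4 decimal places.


Spectral peak ratio:
Peak A = 3354.4 counts
Peak B = 2223.0 counts
Ratio = 3354.4 / 2223.0 = 1.5090

1.5090


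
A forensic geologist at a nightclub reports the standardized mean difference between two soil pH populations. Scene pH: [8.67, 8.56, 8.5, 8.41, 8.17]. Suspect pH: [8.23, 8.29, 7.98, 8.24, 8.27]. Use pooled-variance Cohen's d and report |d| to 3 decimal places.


Pooled-variance Cohen's d for soil pH comparison:
Scene mean = 42.31 / 5 = 8.462
Suspect mean = 41.01 / 5 = 8.202
Scene sample variance s_s^2 = 0.03557
Suspect sample variance s_c^2 = 0.01597
Pooled variance = ((n_s-1)*s_s^2 + (n_c-1)*s_c^2) / (n_s + n_c - 2) = 0.02577
Pooled SD = sqrt(0.02577) = 0.16053
Mean difference = 0.26
|d| = |0.26| / 0.16053 = 1.620

1.620


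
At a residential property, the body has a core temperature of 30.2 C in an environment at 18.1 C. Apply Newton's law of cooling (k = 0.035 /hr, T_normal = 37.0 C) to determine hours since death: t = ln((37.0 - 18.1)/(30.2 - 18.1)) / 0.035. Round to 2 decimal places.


Using Newton's law of cooling:
t = ln((T_normal - T_ambient) / (T_body - T_ambient)) / k
T_normal - T_ambient = 18.9
T_body - T_ambient = 12.1
Ratio = 1.561983
ln(ratio) = 0.445956
t = 0.445956 / 0.035 = 12.74 hours

12.74


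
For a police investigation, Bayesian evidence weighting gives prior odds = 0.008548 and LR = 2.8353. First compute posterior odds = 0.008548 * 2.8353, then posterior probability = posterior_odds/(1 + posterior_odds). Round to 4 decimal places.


Bayesian evidence evaluation:
Posterior odds = prior_odds * LR = 0.008548 * 2.8353 = 0.02423614
Posterior probability = posterior_odds / (1 + posterior_odds)
= 0.02423614 / (1 + 0.02423614)
= 0.02423614 / 1.02423614
= 0.0237

0.0237


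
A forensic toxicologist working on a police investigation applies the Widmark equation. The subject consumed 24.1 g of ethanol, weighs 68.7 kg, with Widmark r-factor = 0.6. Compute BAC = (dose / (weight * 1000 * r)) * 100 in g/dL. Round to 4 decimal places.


Applying the Widmark formula:
BAC = (dose_g / (body_wt * 1000 * r)) * 100
Denominator = 68.7 * 1000 * 0.6 = 41220
BAC = (24.1 / 41220) * 100
BAC = 0.0585 g/dL

0.0585


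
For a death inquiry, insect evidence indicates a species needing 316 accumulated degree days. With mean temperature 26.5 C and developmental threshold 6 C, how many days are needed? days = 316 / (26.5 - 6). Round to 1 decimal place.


Insect development time:
Effective temperature = avg_temp - T_base = 26.5 - 6 = 20.5 C
Days = ADD / effective_temp = 316 / 20.5 = 15.4 days

15.4


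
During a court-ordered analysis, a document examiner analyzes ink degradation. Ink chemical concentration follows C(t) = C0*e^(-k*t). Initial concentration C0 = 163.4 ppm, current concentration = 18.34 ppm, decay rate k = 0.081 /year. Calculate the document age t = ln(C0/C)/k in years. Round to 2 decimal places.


Document age estimation:
C0/C = 163.4 / 18.34 = 8.909487
ln(C0/C) = 2.187117
t = 2.187117 / 0.081 = 27.00 years

27.00


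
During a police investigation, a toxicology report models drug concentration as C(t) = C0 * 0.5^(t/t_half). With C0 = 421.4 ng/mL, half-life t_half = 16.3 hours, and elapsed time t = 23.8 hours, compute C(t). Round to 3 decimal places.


Drug concentration decay:
Number of half-lives = t / t_half = 23.8 / 16.3 = 1.460123
Decay factor = 0.5^1.460123 = 0.36346214
C(t) = 421.4 * 0.36346214 = 153.163 ng/mL

153.163


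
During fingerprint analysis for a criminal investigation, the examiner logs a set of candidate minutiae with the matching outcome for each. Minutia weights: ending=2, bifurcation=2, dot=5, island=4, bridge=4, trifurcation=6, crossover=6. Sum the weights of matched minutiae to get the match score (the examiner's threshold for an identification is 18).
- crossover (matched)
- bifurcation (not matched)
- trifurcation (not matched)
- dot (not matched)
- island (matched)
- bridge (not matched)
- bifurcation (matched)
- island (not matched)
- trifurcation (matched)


Weighted minutiae match score:
  crossover: matched, +6 (running total 6)
  bifurcation: not matched, +0
  trifurcation: not matched, +0
  dot: not matched, +0
  island: matched, +4 (running total 10)
  bridge: not matched, +0
  bifurcation: matched, +2 (running total 12)
  island: not matched, +0
  trifurcation: matched, +6 (running total 18)
Total score = 18
Threshold = 18; verdict = identification

18


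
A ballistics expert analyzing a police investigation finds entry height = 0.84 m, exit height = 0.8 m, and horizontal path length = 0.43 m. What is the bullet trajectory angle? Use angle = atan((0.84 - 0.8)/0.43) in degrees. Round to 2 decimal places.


Bullet trajectory angle:
Height difference = 0.84 - 0.8 = 0.04 m
angle = atan(0.04 / 0.43)
angle = atan(0.093023)
angle = 5.31 degrees

5.31


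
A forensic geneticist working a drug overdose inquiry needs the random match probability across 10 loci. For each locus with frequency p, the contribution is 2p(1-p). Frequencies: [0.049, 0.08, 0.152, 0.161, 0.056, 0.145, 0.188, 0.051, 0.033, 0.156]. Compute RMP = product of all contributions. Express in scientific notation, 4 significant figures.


Computing RMP for 10 loci:
Locus 1: 2 * 0.049 * 0.951 = 0.093198
Locus 2: 2 * 0.08 * 0.92 = 0.1472
Locus 3: 2 * 0.152 * 0.848 = 0.257792
Locus 4: 2 * 0.161 * 0.839 = 0.270158
Locus 5: 2 * 0.056 * 0.944 = 0.105728
Locus 6: 2 * 0.145 * 0.855 = 0.24795
Locus 7: 2 * 0.188 * 0.812 = 0.305312
Locus 8: 2 * 0.051 * 0.949 = 0.096798
Locus 9: 2 * 0.033 * 0.967 = 0.063822
Locus 10: 2 * 0.156 * 0.844 = 0.263328
RMP = 1.244e-08

1.244e-08


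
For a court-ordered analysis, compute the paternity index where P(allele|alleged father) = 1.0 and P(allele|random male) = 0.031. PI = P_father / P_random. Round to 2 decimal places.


Paternity Index calculation:
PI = P(allele|father) / P(allele|random)
PI = 1.0 / 0.031
PI = 32.26

32.26


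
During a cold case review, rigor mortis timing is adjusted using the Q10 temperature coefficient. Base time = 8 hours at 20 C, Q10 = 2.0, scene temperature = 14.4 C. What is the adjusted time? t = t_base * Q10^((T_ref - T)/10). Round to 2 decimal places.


Rigor mortis time adjustment:
Exponent = (T_ref - T_actual) / 10 = (20 - 14.4) / 10 = 0.56
Q10 factor = 2.0^0.56 = 1.47427
t_adjusted = 8 * 1.47427 = 11.79 hours

11.79


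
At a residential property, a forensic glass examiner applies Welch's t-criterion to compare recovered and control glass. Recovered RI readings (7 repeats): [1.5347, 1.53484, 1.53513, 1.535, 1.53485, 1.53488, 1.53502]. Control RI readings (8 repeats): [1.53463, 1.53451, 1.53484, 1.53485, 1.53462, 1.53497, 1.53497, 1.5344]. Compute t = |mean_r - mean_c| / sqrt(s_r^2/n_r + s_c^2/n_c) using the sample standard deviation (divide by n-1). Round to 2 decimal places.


Welch's t-criterion for glass RI comparison:
Recovered mean = sum / n_r = 10.74442 / 7 = 1.5349171
Control mean = sum / n_c = 12.27779 / 8 = 1.5347237
Recovered sample variance s_r^2 = 2.02905e-08
Control sample variance s_c^2 = 4.58268e-08
Welch SE (unpooled) = sqrt(s_r^2/n_r + s_c^2/n_c) = sqrt(2.89864e-09 + 5.72835e-09) = sqrt(8.62699e-09) = 9.28816e-05
|mean_r - mean_c| = 0.000193393
t = 0.000193393 / 9.28816e-05 = 2.08

2.08


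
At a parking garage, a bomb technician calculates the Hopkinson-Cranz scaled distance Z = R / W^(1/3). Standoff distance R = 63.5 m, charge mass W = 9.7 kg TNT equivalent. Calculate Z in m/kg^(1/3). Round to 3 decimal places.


Scaled distance calculation:
W^(1/3) = 9.7^(1/3) = 2.132671
Z = R / W^(1/3) = 63.5 / 2.132671
Z = 29.775 m/kg^(1/3)

29.775


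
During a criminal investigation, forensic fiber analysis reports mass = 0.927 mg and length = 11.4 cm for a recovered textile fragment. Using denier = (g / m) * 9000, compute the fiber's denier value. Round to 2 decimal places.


Denier calculation:
Mass in grams = 0.927 mg / 1000 = 0.000927 g
Length in meters = 11.4 cm / 100 = 0.114 m
Linear density = mass / length = 0.000927 / 0.114 = 0.00813158 g/m
Denier = (g/m) * 9000 = 0.00813158 * 9000 = 73.18

73.18


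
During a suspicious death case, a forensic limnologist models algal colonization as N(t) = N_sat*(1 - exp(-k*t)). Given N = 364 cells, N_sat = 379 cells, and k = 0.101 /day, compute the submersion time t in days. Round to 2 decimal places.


PMSI from diatom colonization curve:
N / N_sat = 364 / 379 = 0.960422
1 - N/N_sat = 0.039578
ln(1 - N/N_sat) = -3.229482
t = -ln(1 - N/N_sat) / k = -(-3.229482) / 0.101 = 31.98 days

31.98


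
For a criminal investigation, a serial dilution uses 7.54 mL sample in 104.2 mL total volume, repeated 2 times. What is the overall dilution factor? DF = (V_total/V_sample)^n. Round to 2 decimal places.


Dilution factor calculation:
Single dilution = V_total / V_sample = 104.2 / 7.54 ≈ 13.819629
Number of dilutions = 2
Total DF = (104.2 / 7.54)^2 (full precision, rounded at the end) = 190.98

190.98


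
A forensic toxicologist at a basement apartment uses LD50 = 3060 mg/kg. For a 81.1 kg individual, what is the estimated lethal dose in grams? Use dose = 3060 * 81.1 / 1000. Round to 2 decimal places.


Lethal dose calculation:
Lethal dose = LD50 * body_weight / 1000
= 3060 * 81.1 / 1000
= 248166 / 1000
= 248.17 g

248.17


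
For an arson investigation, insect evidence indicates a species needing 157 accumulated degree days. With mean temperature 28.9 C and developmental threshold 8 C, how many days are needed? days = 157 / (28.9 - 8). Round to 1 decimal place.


Insect development time:
Effective temperature = avg_temp - T_base = 28.9 - 8 = 20.9 C
Days = ADD / effective_temp = 157 / 20.9 = 7.5 days

7.5


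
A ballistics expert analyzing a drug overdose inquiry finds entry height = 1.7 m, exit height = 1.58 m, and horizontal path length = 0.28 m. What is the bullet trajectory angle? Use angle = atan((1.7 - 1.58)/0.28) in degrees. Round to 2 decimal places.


Bullet trajectory angle:
Height difference = 1.7 - 1.58 = 0.12 m
angle = atan(0.12 / 0.28)
angle = atan(0.428571)
angle = 23.20 degrees

23.20


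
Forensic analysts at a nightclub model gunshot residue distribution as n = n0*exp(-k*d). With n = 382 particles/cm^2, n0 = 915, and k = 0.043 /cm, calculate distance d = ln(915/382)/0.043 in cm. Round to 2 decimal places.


GSR distance calculation:
n0/n = 915 / 382 = 2.395288
ln(n0/n) = 0.873503
d = 0.873503 / 0.043 = 20.31 cm

20.31


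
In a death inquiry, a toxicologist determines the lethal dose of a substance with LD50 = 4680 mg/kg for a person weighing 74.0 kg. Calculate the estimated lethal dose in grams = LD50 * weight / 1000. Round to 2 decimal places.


Lethal dose calculation:
Lethal dose = LD50 * body_weight / 1000
= 4680 * 74.0 / 1000
= 346320 / 1000
= 346.32 g

346.32


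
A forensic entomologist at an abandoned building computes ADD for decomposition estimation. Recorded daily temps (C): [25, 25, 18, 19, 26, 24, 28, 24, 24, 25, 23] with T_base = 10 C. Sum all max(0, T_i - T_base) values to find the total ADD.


Computing ADD day by day:
Day 1: max(0, 25 - 10) = 15
Day 2: max(0, 25 - 10) = 15
Day 3: max(0, 18 - 10) = 8
Day 4: max(0, 19 - 10) = 9
Day 5: max(0, 26 - 10) = 16
Day 6: max(0, 24 - 10) = 14
Day 7: max(0, 28 - 10) = 18
Day 8: max(0, 24 - 10) = 14
Day 9: max(0, 24 - 10) = 14
Day 10: max(0, 25 - 10) = 15
Day 11: max(0, 23 - 10) = 13
Total ADD = 151

151


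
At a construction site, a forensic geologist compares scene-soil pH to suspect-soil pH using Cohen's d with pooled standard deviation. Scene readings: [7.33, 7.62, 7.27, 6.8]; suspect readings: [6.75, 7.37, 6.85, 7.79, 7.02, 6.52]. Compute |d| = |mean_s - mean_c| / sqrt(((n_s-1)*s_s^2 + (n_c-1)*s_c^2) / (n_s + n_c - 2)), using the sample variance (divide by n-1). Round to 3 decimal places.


Pooled-variance Cohen's d for soil pH comparison:
Scene mean = 29.02 / 4 = 7.255
Suspect mean = 42.3 / 6 = 7.05
Scene sample variance s_s^2 = 0.115367
Suspect sample variance s_c^2 = 0.21236
Pooled variance = ((n_s-1)*s_s^2 + (n_c-1)*s_c^2) / (n_s + n_c - 2) = 0.175988
Pooled SD = sqrt(0.175988) = 0.419509
Mean difference = 0.205
|d| = |0.205| / 0.419509 = 0.489

0.489


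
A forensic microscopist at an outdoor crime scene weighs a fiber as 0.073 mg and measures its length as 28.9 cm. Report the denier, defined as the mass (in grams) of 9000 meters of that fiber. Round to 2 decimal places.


Denier calculation:
Mass in grams = 0.073 mg / 1000 = 0.000073 g
Length in meters = 28.9 cm / 100 = 0.289 m
Linear density = mass / length = 0.000073 / 0.289 = 0.0002526 g/m
Denier = (g/m) * 9000 = 0.0002526 * 9000 = 2.27

2.27


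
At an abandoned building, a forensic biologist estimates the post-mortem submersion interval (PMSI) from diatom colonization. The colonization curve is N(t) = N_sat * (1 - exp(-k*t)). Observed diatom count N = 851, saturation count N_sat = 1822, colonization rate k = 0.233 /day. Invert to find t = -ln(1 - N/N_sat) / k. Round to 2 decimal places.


PMSI from diatom colonization curve:
N / N_sat = 851 / 1822 = 0.467069
1 - N/N_sat = 0.532931
ln(1 - N/N_sat) = -0.629363
t = -ln(1 - N/N_sat) / k = -(-0.629363) / 0.233 = 2.70 days

2.70


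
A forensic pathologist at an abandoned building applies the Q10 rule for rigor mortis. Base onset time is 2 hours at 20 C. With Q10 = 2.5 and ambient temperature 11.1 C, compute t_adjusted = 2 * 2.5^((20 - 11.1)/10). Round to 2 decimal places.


Rigor mortis time adjustment:
Exponent = (T_ref - T_actual) / 10 = (20 - 11.1) / 10 = 0.89
Q10 factor = 2.5^0.89 = 2.2603
t_adjusted = 2 * 2.2603 = 4.52 hours

4.52


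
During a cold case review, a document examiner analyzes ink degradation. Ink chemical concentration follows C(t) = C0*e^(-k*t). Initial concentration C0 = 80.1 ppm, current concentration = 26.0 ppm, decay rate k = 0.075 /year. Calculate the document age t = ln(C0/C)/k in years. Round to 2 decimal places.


Document age estimation:
C0/C = 80.1 / 26.0 = 3.080769
ln(C0/C) = 1.125179
t = 1.125179 / 0.075 = 15.00 years

15.00


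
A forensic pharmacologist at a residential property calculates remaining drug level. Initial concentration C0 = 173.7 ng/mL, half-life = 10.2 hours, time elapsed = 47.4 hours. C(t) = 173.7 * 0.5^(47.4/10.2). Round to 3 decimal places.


Drug concentration decay:
Number of half-lives = t / t_half = 47.4 / 10.2 = 4.647059
Decay factor = 0.5^4.647059 = 0.0399113
C(t) = 173.7 * 0.0399113 = 6.933 ng/mL

6.933


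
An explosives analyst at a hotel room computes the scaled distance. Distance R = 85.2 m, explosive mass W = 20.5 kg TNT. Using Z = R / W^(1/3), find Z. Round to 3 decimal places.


Scaled distance calculation:
W^(1/3) = 20.5^(1/3) = 2.736852
Z = R / W^(1/3) = 85.2 / 2.736852
Z = 31.131 m/kg^(1/3)

31.131


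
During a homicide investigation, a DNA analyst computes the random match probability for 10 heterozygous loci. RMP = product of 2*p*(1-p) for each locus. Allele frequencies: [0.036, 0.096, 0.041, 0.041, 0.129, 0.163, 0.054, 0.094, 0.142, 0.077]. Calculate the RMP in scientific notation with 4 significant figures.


Computing RMP for 10 loci:
Locus 1: 2 * 0.036 * 0.964 = 0.069408
Locus 2: 2 * 0.096 * 0.904 = 0.173568
Locus 3: 2 * 0.041 * 0.959 = 0.078638
Locus 4: 2 * 0.041 * 0.959 = 0.078638
Locus 5: 2 * 0.129 * 0.871 = 0.224718
Locus 6: 2 * 0.163 * 0.837 = 0.272862
Locus 7: 2 * 0.054 * 0.946 = 0.102168
Locus 8: 2 * 0.094 * 0.906 = 0.170328
Locus 9: 2 * 0.142 * 0.858 = 0.243672
Locus 10: 2 * 0.077 * 0.923 = 0.142142
RMP = 2.753e-09

2.753e-09


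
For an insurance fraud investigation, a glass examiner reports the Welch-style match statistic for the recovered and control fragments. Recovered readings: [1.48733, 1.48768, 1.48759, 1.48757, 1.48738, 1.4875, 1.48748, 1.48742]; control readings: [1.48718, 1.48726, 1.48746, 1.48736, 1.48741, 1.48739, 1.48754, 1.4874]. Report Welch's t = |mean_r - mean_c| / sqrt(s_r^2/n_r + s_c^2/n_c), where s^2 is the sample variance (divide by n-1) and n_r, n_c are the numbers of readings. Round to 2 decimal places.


Welch's t-criterion for glass RI comparison:
Recovered mean = sum / n_r = 11.89995 / 8 = 1.4874938
Control mean = sum / n_c = 11.899 / 8 = 1.487375
Recovered sample variance s_r^2 = 1.35982e-08
Control sample variance s_c^2 = 1.25714e-08
Welch SE (unpooled) = sqrt(s_r^2/n_r + s_c^2/n_c) = sqrt(1.69978e-09 + 1.57143e-09) = sqrt(3.27121e-09) = 5.71945e-05
|mean_r - mean_c| = 0.00011875
t = 0.00011875 / 5.71945e-05 = 2.08

2.08


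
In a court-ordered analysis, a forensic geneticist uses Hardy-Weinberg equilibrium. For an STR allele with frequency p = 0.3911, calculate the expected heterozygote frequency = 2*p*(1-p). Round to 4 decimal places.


Hardy-Weinberg heterozygote frequency:
q = 1 - p = 1 - 0.3911 = 0.6089
2pq = 2 * 0.3911 * 0.6089 = 0.4763

0.4763


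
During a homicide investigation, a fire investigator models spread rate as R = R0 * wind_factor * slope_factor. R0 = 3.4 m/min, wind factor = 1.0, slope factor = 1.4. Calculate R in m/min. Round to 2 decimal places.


Fire spread rate calculation:
R = R0 * wind_factor * slope_factor
= 3.4 * 1.0 * 1.4
= 3.4 * 1.4
= 4.76 m/min

4.76


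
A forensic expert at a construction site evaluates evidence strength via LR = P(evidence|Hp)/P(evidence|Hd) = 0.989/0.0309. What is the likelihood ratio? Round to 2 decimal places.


Likelihood ratio calculation:
LR = P(E|Hp) / P(E|Hd)
LR = 0.989 / 0.0309
LR = 32.01

32.01


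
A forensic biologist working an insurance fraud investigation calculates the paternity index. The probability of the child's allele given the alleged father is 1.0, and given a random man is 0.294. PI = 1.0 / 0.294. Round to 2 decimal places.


Paternity Index calculation:
PI = P(allele|father) / P(allele|random)
PI = 1.0 / 0.294
PI = 3.40

3.40


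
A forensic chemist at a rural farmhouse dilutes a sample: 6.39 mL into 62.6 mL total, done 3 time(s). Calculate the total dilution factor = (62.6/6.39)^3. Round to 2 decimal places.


Dilution factor calculation:
Single dilution = V_total / V_sample = 62.6 / 6.39 ≈ 9.796557
Number of dilutions = 3
Total DF = (62.6 / 6.39)^3 (full precision, rounded at the end) = 940.20

940.20


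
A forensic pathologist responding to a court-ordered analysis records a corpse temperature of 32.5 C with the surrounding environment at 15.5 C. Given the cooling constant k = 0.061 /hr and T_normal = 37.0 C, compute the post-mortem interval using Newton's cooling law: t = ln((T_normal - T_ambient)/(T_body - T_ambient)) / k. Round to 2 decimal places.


Using Newton's law of cooling:
t = ln((T_normal - T_ambient) / (T_body - T_ambient)) / k
T_normal - T_ambient = 21.5
T_body - T_ambient = 17.0
Ratio = 1.264706
ln(ratio) = 0.23484
t = 0.23484 / 0.061 = 3.85 hours

3.85


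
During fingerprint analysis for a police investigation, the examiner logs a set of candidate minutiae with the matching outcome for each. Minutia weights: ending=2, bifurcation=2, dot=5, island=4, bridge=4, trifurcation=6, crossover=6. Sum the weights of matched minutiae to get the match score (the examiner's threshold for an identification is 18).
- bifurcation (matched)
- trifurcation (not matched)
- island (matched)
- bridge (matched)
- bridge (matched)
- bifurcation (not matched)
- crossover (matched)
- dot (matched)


Weighted minutiae match score:
  bifurcation: matched, +2 (running total 2)
  trifurcation: not matched, +0
  island: matched, +4 (running total 6)
  bridge: matched, +4 (running total 10)
  bridge: matched, +4 (running total 14)
  bifurcation: not matched, +0
  crossover: matched, +6 (running total 20)
  dot: matched, +5 (running total 25)
Total score = 25
Threshold = 18; verdict = identification

25


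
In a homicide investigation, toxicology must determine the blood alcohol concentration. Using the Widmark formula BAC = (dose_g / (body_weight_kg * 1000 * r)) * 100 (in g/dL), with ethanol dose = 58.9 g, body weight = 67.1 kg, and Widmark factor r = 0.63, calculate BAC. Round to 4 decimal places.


Applying the Widmark formula:
BAC = (dose_g / (body_wt * 1000 * r)) * 100
Denominator = 67.1 * 1000 * 0.63 = 42273
BAC = (58.9 / 42273) * 100
BAC = 0.1393 g/dL

0.1393


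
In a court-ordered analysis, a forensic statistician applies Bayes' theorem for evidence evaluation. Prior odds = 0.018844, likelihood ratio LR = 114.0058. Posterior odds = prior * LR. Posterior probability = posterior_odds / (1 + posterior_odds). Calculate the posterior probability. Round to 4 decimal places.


Bayesian evidence evaluation:
Posterior odds = prior_odds * LR = 0.018844 * 114.0058 = 2.148325
Posterior probability = posterior_odds / (1 + posterior_odds)
= 2.148325 / (1 + 2.148325)
= 2.148325 / 3.148325
= 0.6824

0.6824


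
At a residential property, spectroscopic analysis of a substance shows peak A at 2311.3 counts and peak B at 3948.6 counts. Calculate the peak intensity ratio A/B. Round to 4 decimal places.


Spectral peak ratio:
Peak A = 2311.3 counts
Peak B = 3948.6 counts
Ratio = 2311.3 / 3948.6 = 0.5853

0.5853


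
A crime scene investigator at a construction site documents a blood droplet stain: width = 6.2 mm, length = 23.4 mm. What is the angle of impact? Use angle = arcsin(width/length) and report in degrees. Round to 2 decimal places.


Blood spatter impact angle calculation:
width / length = 6.2 / 23.4 = 0.264957
angle = arcsin(0.264957)
angle = 15.36 degrees

15.36


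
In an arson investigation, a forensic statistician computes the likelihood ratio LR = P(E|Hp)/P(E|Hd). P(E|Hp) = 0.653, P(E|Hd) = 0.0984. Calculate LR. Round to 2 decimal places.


Likelihood ratio calculation:
LR = P(E|Hp) / P(E|Hd)
LR = 0.653 / 0.0984
LR = 6.64

6.64


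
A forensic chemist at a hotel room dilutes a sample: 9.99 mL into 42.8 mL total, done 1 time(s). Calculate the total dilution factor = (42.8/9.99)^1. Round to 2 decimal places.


Dilution factor calculation:
Single dilution = V_total / V_sample = 42.8 / 9.99 ≈ 4.284284
Number of dilutions = 1
Total DF = (42.8 / 9.99)^1 (full precision, rounded at the end) = 4.28

4.28


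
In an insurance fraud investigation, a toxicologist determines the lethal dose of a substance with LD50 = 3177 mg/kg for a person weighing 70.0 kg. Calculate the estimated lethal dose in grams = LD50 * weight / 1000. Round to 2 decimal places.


Lethal dose calculation:
Lethal dose = LD50 * body_weight / 1000
= 3177 * 70.0 / 1000
= 222390 / 1000
= 222.39 g

222.39


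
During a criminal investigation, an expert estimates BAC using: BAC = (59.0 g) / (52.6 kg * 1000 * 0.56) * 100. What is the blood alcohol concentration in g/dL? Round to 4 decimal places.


Applying the Widmark formula:
BAC = (dose_g / (body_wt * 1000 * r)) * 100
Denominator = 52.6 * 1000 * 0.56 = 29456
BAC = (59.0 / 29456) * 100
BAC = 0.2003 g/dL

0.2003


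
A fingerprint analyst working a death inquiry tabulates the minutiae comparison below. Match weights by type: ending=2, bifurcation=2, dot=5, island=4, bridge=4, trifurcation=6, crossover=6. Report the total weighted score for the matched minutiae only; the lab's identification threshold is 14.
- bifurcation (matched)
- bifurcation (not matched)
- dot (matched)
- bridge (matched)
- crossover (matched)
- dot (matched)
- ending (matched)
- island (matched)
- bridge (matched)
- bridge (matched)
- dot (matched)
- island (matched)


Weighted minutiae match score:
  bifurcation: matched, +2 (running total 2)
  bifurcation: not matched, +0
  dot: matched, +5 (running total 7)
  bridge: matched, +4 (running total 11)
  crossover: matched, +6 (running total 17)
  dot: matched, +5 (running total 22)
  ending: matched, +2 (running total 24)
  island: matched, +4 (running total 28)
  bridge: matched, +4 (running total 32)
  bridge: matched, +4 (running total 36)
  dot: matched, +5 (running total 41)
  island: matched, +4 (running total 45)
Total score = 45
Threshold = 14; verdict = identification

45


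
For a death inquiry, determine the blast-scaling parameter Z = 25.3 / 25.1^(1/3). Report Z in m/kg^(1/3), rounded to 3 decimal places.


Scaled distance calculation:
W^(1/3) = 25.1^(1/3) = 2.927911
Z = R / W^(1/3) = 25.3 / 2.927911
Z = 8.641 m/kg^(1/3)

8.641


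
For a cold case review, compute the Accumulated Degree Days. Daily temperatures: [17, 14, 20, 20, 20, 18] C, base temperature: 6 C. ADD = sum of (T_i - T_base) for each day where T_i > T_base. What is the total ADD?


Computing ADD day by day:
Day 1: max(0, 17 - 6) = 11
Day 2: max(0, 14 - 6) = 8
Day 3: max(0, 20 - 6) = 14
Day 4: max(0, 20 - 6) = 14
Day 5: max(0, 20 - 6) = 14
Day 6: max(0, 18 - 6) = 12
Total ADD = 73

73


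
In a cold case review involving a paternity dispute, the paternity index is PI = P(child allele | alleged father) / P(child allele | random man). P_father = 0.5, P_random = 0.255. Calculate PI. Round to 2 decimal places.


Paternity Index calculation:
PI = P(allele|father) / P(allele|random)
PI = 0.5 / 0.255
PI = 1.96

1.96


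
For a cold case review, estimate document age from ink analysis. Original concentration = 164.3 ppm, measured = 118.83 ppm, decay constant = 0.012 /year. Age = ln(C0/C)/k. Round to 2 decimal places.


Document age estimation:
C0/C = 164.3 / 118.83 = 1.382647
ln(C0/C) = 0.324
t = 0.324 / 0.012 = 27.00 years

27.00


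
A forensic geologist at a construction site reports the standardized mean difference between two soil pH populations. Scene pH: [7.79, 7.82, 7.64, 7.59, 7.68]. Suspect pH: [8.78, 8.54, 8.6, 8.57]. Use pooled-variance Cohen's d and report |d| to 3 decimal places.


Pooled-variance Cohen's d for soil pH comparison:
Scene mean = 38.52 / 5 = 7.704
Suspect mean = 34.49 / 4 = 8.6225
Scene sample variance s_s^2 = 0.00963
Suspect sample variance s_c^2 = 0.011625
Pooled variance = ((n_s-1)*s_s^2 + (n_c-1)*s_c^2) / (n_s + n_c - 2) = 0.010485
Pooled SD = sqrt(0.010485) = 0.102396
Mean difference = -0.9185
|d| = |-0.9185| / 0.102396 = 8.970

8.970


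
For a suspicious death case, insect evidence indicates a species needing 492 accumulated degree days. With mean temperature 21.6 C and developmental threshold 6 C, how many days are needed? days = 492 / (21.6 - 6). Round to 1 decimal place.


Insect development time:
Effective temperature = avg_temp - T_base = 21.6 - 6 = 15.6 C
Days = ADD / effective_temp = 492 / 15.6 = 31.5 days

31.5


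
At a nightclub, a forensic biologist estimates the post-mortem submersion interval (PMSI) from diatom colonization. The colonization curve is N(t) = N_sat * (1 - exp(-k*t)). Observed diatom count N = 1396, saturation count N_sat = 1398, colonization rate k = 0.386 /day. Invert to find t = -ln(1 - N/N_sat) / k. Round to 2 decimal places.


PMSI from diatom colonization curve:
N / N_sat = 1396 / 1398 = 0.998569
1 - N/N_sat = 0.001431
ln(1 - N/N_sat) = -6.549382
t = -ln(1 - N/N_sat) / k = -(-6.549382) / 0.386 = 16.97 days

16.97


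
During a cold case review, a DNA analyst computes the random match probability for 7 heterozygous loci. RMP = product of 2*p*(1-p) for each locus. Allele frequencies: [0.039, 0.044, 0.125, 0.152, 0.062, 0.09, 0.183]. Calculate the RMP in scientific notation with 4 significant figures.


Computing RMP for 7 loci:
Locus 1: 2 * 0.039 * 0.961 = 0.074958
Locus 2: 2 * 0.044 * 0.956 = 0.084128
Locus 3: 2 * 0.125 * 0.875 = 0.21875
Locus 4: 2 * 0.152 * 0.848 = 0.257792
Locus 5: 2 * 0.062 * 0.938 = 0.116312
Locus 6: 2 * 0.09 * 0.91 = 0.1638
Locus 7: 2 * 0.183 * 0.817 = 0.299022
RMP = 2.026e-06

2.026e-06


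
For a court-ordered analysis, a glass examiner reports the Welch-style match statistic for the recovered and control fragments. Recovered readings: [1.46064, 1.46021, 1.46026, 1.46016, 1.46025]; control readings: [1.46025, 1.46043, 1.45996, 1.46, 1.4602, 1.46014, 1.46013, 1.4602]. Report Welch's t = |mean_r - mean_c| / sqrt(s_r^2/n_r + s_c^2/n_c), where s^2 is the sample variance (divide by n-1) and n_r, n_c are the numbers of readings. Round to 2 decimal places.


Welch's t-criterion for glass RI comparison:
Recovered mean = sum / n_r = 7.30152 / 5 = 1.460304
Control mean = sum / n_c = 11.68131 / 8 = 1.4601637
Recovered sample variance s_r^2 = 3.683e-08
Control sample variance s_c^2 = 2.15696e-08
Welch SE (unpooled) = sqrt(s_r^2/n_r + s_c^2/n_c) = sqrt(7.366e-09 + 2.69621e-09) = sqrt(1.00622e-08) = 0.000100311
|mean_r - mean_c| = 0.00014025
t = 0.00014025 / 0.000100311 = 1.40

1.40


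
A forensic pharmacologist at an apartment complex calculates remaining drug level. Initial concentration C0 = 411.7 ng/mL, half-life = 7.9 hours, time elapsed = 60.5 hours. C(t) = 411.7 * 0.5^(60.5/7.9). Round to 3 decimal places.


Drug concentration decay:
Number of half-lives = t / t_half = 60.5 / 7.9 = 7.658228
Decay factor = 0.5^7.658228 = 0.00495044
C(t) = 411.7 * 0.00495044 = 2.038 ng/mL

2.038


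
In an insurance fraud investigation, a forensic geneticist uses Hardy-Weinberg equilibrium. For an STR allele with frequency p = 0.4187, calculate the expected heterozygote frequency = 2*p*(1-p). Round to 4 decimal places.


Hardy-Weinberg heterozygote frequency:
q = 1 - p = 1 - 0.4187 = 0.5813
2pq = 2 * 0.4187 * 0.5813 = 0.4868

0.4868


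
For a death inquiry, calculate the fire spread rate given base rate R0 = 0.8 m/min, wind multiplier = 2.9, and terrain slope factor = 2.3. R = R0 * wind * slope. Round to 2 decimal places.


Fire spread rate calculation:
R = R0 * wind_factor * slope_factor
= 0.8 * 2.9 * 2.3
= 2.32 * 2.3
= 5.34 m/min

5.34


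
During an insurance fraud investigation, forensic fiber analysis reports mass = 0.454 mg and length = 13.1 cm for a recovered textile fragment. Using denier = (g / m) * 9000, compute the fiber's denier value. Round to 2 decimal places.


Denier calculation:
Mass in grams = 0.454 mg / 1000 = 0.000454 g
Length in meters = 13.1 cm / 100 = 0.131 m
Linear density = mass / length = 0.000454 / 0.131 = 0.00346565 g/m
Denier = (g/m) * 9000 = 0.00346565 * 9000 = 31.19

31.19


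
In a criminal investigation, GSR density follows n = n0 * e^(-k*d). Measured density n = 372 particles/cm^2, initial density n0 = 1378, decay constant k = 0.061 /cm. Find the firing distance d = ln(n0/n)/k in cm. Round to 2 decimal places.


GSR distance calculation:
n0/n = 1378 / 372 = 3.704301
ln(n0/n) = 1.309495
d = 1.309495 / 0.061 = 21.47 cm

21.47


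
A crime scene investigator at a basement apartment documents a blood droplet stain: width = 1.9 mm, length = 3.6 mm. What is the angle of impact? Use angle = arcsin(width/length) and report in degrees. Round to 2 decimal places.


Blood spatter impact angle calculation:
width / length = 1.9 / 3.6 = 0.527778
angle = arcsin(0.527778)
angle = 31.86 degrees

31.86


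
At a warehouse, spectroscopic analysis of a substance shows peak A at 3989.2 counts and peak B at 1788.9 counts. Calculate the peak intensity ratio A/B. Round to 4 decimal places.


Spectral peak ratio:
Peak A = 3989.2 counts
Peak B = 1788.9 counts
Ratio = 3989.2 / 1788.9 = 2.2300

2.2300


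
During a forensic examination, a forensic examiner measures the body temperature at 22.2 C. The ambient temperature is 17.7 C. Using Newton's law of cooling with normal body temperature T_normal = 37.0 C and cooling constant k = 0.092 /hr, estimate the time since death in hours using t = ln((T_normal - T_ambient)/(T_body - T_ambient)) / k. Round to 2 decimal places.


Using Newton's law of cooling:
t = ln((T_normal - T_ambient) / (T_body - T_ambient)) / k
T_normal - T_ambient = 19.3
T_body - T_ambient = 4.5
Ratio = 4.288889
ln(ratio) = 1.456028
t = 1.456028 / 0.092 = 15.83 hours

15.83
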